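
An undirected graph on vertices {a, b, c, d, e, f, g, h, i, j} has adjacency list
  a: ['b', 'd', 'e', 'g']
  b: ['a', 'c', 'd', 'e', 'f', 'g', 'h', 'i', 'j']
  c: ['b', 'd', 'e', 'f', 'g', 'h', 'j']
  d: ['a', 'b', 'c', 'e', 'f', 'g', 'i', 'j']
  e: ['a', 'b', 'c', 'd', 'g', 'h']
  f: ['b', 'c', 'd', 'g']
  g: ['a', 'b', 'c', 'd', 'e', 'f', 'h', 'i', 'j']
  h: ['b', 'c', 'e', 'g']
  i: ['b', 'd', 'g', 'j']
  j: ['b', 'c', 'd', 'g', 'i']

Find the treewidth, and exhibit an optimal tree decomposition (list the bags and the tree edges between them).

Every bag has size at most 5, so the width is 5 − 1 = 4 and tw(G) ≤ 4. Conversely, {b, c, d, g, j} is a clique of size 5, and the vertices of any clique must share a bag in every tree decomposition; so some bag has ≥ 5 vertices and tw(G) ≥ 4. Combining the bounds, tw(G) = 4.

Treewidth 4.
One such decomposition:
Bags: B1 = {b, c, d, f, g}  B2 = {b, c, d, e, g}  B3 = {b, c, d, g, j}  B4 = {a, b, d, e, g}  B5 = {b, d, g, i, j}  B6 = {b, c, e, g, h}
Tree: B1–B2, B1–B3, B2–B4, B3–B5, B2–B6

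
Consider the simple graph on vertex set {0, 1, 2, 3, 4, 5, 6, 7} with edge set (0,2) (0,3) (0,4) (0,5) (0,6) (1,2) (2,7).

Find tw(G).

1

A width-1 tree decomposition is:
Bags: B1 = {0, 6}  B2 = {0, 3}  B3 = {0, 5}  B4 = {0, 2}  B5 = {2, 7}  B6 = {0, 4}  B7 = {1, 2}
Tree: B1–B2, B1–B3, B1–B4, B4–B5, B1–B6, B5–B7
Each bag holds 2 vertices, so the decomposition has width 1, which upper-bounds the treewidth. Since G has at least one edge (e.g. 0–6), it is not an edgeless graph, so tw(G) ≥ 1. The upper and lower bounds meet at 1, so that is the treewidth.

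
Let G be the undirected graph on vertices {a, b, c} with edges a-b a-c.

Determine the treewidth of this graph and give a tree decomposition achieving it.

The largest bag has 2 vertices, giving width 1; this decomposition certifies tw(G) ≤ 1. Any graph with an edge has treewidth ≥ 1, and G has the edge c–a. Combining the bounds, tw(G) = 1.

Treewidth 1.
One optimal decomposition is:
Bags: B1 = {a, c}  B2 = {a, b}
Tree: B1–B2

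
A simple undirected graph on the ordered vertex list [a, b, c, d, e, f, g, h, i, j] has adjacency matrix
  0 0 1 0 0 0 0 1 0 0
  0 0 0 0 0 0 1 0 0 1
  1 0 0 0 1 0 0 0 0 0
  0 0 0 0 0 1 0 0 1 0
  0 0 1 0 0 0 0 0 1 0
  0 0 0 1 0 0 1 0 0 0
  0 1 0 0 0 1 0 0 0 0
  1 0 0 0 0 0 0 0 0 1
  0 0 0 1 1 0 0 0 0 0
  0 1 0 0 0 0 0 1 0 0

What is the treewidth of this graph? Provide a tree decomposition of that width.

Treewidth 2.
Bags: B1 = {d, f, g}  B2 = {d, g, i}  B3 = {e, g, i}  B4 = {c, e, g}  B5 = {a, c, g}  B6 = {a, g, h}  B7 = {g, h, j}  B8 = {b, g, j}
Tree: B1–B2, B2–B3, B3–B4, B4–B5, B5–B6, B6–B7, B7–B8

The largest bag has 3 vertices, giving width 2; this decomposition certifies tw(G) ≤ 2. Since g–f–d–i–e–c–a–h–j–b–g is a cycle in G, G is not acyclic. Forests are exactly the graphs of treewidth ≤ 1, so tw(G) ≥ 2. Combining the bounds, tw(G) = 2.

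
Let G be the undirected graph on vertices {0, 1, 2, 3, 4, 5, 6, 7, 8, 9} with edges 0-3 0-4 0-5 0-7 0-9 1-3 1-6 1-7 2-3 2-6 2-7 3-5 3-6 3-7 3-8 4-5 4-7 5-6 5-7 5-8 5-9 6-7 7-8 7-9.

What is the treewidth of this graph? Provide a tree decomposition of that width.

Treewidth 3.
One such decomposition:
Bags: B1 = {0, 3, 5, 7}  B2 = {3, 5, 6, 7}  B3 = {0, 5, 7, 9}  B4 = {1, 3, 6, 7}  B5 = {2, 3, 6, 7}  B6 = {3, 5, 7, 8}  B7 = {0, 4, 5, 7}
Tree: B1–B2, B1–B3, B2–B4, B2–B5, B1–B6, B3–B7

Every bag has size at most 4, so the width is 4 − 1 = 3 and tw(G) ≤ 3. Conversely, {0, 5, 7, 9} is a clique of size 4, and the vertices of any clique must share a bag in every tree decomposition; so some bag has ≥ 4 vertices and tw(G) ≥ 3. Combining the bounds, tw(G) = 3.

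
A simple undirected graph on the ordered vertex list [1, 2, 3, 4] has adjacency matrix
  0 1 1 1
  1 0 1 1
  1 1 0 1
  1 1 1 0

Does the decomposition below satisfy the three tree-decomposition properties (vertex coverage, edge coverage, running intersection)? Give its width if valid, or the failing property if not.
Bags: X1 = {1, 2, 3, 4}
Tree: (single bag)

Yes; width 3.

Every vertex of G appears in some bag (union = {1, 2, 3, 4}); every edge is covered by a bag; and for each vertex v the set of bags containing v is connected in the bag tree. The decomposition is therefore valid. The largest bag has 4 vertices, so the width is 3.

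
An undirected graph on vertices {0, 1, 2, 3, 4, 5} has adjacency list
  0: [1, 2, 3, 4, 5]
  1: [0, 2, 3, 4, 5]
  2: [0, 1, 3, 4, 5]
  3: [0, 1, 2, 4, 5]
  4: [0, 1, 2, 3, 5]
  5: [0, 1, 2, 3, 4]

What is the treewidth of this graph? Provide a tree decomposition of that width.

Treewidth 5.
One such decomposition:
Bags: B1 = {0, 1, 2, 3, 4, 5}
Tree: (single bag)

A single bag containing all 6 vertices is trivially a valid decomposition of width 5. For the lower bound, the 6 vertices {0, 1, 2, 3, 4, 5} are pairwise adjacent, and any tree decomposition puts a clique entirely inside one bag — forcing width ≥ 5. Therefore the treewidth is 5.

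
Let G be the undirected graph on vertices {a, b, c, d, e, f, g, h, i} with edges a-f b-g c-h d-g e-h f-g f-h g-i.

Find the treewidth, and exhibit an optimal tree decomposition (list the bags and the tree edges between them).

Every bag has size at most 2, so the width is 2 − 1 = 1 and tw(G) ≤ 1. G has an edge, so its treewidth is at least 1. Therefore the treewidth is 1.

Treewidth 1.
One optimal decomposition is:
Bags: B1 = {a, f}  B2 = {f, h}  B3 = {f, g}  B4 = {d, g}  B5 = {b, g}  B6 = {g, i}  B7 = {e, h}  B8 = {c, h}
Tree: B1–B2, B2–B3, B3–B4, B4–B5, B3–B6, B2–B7, B2–B8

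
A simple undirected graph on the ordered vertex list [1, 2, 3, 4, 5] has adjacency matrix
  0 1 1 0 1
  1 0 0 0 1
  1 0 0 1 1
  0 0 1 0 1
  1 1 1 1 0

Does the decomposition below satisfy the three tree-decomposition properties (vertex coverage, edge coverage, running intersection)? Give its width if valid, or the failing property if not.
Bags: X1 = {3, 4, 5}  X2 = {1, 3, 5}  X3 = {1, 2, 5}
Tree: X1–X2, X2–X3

Yes; width 2.

Every vertex of G appears in some bag (union = {1, 2, 3, 4, 5}); every edge is covered by a bag; and for each vertex v the set of bags containing v is connected in the bag tree. The decomposition is therefore valid. The largest bag has 3 vertices, so the width is 2.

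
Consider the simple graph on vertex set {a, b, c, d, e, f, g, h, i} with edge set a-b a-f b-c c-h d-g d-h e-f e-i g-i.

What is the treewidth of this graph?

A width-2 tree decomposition is:
Bags: B1 = {d, g, i}  B2 = {d, e, i}  B3 = {d, e, f}  B4 = {a, d, f}  B5 = {a, b, d}  B6 = {b, c, d}  B7 = {c, d, h}
Tree: B1–B2, B2–B3, B3–B4, B4–B5, B5–B6, B6–B7
Every bag has size at most 3, so the width is 3 − 1 = 2 and tw(G) ≤ 2. Since d–g–i–e–f–a–b–c–h–d is a cycle in G, G is not acyclic. Forests are exactly the graphs of treewidth ≤ 1, so tw(G) ≥ 2. The upper and lower bounds meet at 2, so that is the treewidth.

2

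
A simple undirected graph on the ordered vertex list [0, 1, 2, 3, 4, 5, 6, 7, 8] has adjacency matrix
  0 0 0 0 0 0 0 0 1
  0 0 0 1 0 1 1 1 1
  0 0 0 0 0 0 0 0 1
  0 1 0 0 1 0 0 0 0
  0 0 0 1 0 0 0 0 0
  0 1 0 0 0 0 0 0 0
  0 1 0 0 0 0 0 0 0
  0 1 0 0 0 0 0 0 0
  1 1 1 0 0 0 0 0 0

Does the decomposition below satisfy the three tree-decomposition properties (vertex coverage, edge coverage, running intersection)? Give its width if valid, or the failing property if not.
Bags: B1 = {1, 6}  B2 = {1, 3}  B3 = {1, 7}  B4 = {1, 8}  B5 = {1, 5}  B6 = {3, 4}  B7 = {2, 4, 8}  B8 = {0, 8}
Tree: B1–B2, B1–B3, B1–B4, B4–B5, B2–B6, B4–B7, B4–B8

A tree decomposition must satisfy three properties: every vertex lies in some bag; for every edge, both endpoints lie together in some bag; and for every vertex, the bags containing it form a connected subtree. Here bags containing vertex 4 are not connected in the tree, so the decomposition is invalid.

No — bags containing vertex 4 are not connected in the tree.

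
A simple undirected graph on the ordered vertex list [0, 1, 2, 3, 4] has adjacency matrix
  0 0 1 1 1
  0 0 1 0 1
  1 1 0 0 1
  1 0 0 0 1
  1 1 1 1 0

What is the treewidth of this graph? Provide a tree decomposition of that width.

Treewidth 2.
One optimal decomposition is:
Bags: B1 = {1, 2, 4}  B2 = {0, 2, 4}  B3 = {0, 3, 4}
Tree: B1–B2, B2–B3

Every bag has size at most 3, so the width is 3 − 1 = 2 and tw(G) ≤ 2. For the lower bound, the 3 vertices {0, 2, 4} are pairwise adjacent, and any tree decomposition puts a clique entirely inside one bag — forcing width ≥ 2. Therefore the treewidth is 2.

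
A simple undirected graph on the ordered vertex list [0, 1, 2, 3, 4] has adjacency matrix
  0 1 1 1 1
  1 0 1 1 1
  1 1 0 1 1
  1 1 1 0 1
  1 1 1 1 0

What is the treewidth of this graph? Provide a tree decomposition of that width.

Treewidth 4.
One such decomposition:
Bags: B1 = {0, 1, 2, 3, 4}
Tree: (single bag)

With just one bag of size 5, the width is 5 − 1 = 4, so tw(G) ≤ 4. On the other hand G contains the 5-clique {0, 1, 2, 3, 4}. A clique must lie in a single bag of any decomposition, so no decomposition can have width below 4. Hence tw(G) = 4 exactly.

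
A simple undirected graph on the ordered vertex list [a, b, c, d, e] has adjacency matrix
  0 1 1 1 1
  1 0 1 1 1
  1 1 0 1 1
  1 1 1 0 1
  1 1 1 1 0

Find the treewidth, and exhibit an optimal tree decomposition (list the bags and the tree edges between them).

A single bag containing all 5 vertices is trivially a valid decomposition of width 4. For the lower bound, the 5 vertices {a, b, c, d, e} are pairwise adjacent, and any tree decomposition puts a clique entirely inside one bag — forcing width ≥ 4. Therefore the treewidth is 4.

Treewidth 4.
One optimal decomposition is:
Bags: B1 = {a, b, c, d, e}
Tree: (single bag)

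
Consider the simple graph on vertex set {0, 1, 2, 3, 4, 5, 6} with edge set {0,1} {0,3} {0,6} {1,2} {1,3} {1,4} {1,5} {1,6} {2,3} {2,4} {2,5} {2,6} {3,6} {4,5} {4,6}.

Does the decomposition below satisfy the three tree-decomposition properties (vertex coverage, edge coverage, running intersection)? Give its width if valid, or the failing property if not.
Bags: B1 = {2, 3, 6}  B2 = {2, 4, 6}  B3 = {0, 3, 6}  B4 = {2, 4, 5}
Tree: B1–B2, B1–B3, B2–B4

A tree decomposition must satisfy three properties: every vertex lies in some bag; for every edge, both endpoints lie together in some bag; and for every vertex, the bags containing it form a connected subtree. Here vertex 1 appears in no bag, so the decomposition is invalid.

No — vertex 1 appears in no bag.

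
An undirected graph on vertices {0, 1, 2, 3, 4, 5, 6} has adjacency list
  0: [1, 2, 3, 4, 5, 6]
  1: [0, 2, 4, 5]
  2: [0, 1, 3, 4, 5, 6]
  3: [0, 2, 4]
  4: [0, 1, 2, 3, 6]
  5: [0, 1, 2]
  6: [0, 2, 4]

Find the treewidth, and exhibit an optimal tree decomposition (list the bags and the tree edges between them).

Treewidth 3.
One such decomposition:
Bags: B1 = {0, 1, 2, 4}  B2 = {0, 1, 2, 5}  B3 = {0, 2, 3, 4}  B4 = {0, 2, 4, 6}
Tree: B1–B2, B1–B3, B3–B4

The largest bag has 4 vertices, giving width 3; this decomposition certifies tw(G) ≤ 3. Conversely, {0, 1, 2, 4} is a clique of size 4, and the vertices of any clique must share a bag in every tree decomposition; so some bag has ≥ 4 vertices and tw(G) ≥ 3. Hence tw(G) = 3 exactly.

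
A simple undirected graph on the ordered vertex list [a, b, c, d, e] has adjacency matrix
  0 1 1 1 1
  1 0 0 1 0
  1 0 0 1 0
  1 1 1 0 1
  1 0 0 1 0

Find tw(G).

2

A width-2 tree decomposition is:
Bags: B1 = {a, d, e}  B2 = {a, b, d}  B3 = {a, c, d}
Tree: B1–B2, B1–B3
Every bag has size at most 3, so the width is 3 − 1 = 2 and tw(G) ≤ 2. On the other hand G contains the 3-clique {a, d, e}. A clique must lie in a single bag of any decomposition, so no decomposition can have width below 2. Therefore the treewidth is 2.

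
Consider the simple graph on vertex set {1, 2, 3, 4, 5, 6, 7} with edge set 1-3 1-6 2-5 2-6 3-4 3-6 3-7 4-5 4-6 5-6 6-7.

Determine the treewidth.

A width-2 tree decomposition is:
Bags: B1 = {4, 5, 6}  B2 = {3, 4, 6}  B3 = {1, 3, 6}  B4 = {3, 6, 7}  B5 = {2, 5, 6}
Tree: B1–B2, B2–B3, B3–B4, B1–B5
Every bag has size at most 3, so the width is 3 − 1 = 2 and tw(G) ≤ 2. Conversely, {2, 5, 6} is a clique of size 3, and the vertices of any clique must share a bag in every tree decomposition; so some bag has ≥ 3 vertices and tw(G) ≥ 2. Combining the bounds, tw(G) = 2.

2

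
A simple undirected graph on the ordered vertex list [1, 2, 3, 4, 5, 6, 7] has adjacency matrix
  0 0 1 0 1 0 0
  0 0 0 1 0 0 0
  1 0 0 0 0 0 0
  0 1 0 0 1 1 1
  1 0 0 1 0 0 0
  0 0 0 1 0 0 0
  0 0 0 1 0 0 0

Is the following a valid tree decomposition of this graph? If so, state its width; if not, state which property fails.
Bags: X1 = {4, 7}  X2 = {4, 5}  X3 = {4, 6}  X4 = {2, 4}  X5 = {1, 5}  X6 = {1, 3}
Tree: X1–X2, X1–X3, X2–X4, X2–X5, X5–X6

Checking the three conditions: (i) the bags cover all of {1, 2, 3, 4, 5, 6, 7}; (ii) for each edge, some bag contains both endpoints; (iii) the bags containing any fixed vertex form a subtree. All hold, so the decomposition is valid with width 2 − 1 = 1.

Yes; width 1.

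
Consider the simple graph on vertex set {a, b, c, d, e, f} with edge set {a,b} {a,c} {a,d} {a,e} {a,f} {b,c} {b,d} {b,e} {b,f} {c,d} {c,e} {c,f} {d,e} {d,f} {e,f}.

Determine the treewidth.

A width-5 tree decomposition is:
Bags: B1 = {a, b, c, d, e, f}
Tree: (single bag)
A single bag containing all 6 vertices is trivially a valid decomposition of width 5. Conversely, {a, b, c, d, e, f} is a clique of size 6, and the vertices of any clique must share a bag in every tree decomposition; so some bag has ≥ 6 vertices and tw(G) ≥ 5. Combining the bounds, tw(G) = 5.

5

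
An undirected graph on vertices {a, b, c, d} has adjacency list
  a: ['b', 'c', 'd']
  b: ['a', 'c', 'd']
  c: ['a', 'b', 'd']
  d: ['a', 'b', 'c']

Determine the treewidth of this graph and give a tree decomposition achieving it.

Treewidth 3.
One such decomposition:
Bags: B1 = {a, b, c, d}
Tree: (single bag)

With just one bag of size 4, the width is 4 − 1 = 3, so tw(G) ≤ 3. Conversely, {a, b, c, d} is a clique of size 4, and the vertices of any clique must share a bag in every tree decomposition; so some bag has ≥ 4 vertices and tw(G) ≥ 3. The upper and lower bounds meet at 3, so that is the treewidth.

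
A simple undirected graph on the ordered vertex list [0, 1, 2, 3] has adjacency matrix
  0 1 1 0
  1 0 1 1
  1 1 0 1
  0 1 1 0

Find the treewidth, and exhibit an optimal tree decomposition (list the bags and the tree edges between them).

Treewidth 2.
Bags: B1 = {0, 1, 2}  B2 = {1, 2, 3}
Tree: B1–B2

Every bag has size at most 3, so the width is 3 − 1 = 2 and tw(G) ≤ 2. On the other hand G contains the 3-clique {0, 1, 2}. A clique must lie in a single bag of any decomposition, so no decomposition can have width below 2. Combining the bounds, tw(G) = 2.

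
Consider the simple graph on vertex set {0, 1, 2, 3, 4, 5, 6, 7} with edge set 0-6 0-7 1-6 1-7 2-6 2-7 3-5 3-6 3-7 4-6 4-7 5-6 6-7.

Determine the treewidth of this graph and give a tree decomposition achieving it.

Treewidth 2.
Bags: B1 = {0, 6, 7}  B2 = {3, 6, 7}  B3 = {4, 6, 7}  B4 = {3, 5, 6}  B5 = {1, 6, 7}  B6 = {2, 6, 7}
Tree: B1–B2, B1–B3, B2–B4, B2–B5, B2–B6

Each bag holds 3 vertices, so the decomposition has width 2, which upper-bounds the treewidth. For the lower bound, the 3 vertices {3, 5, 6} are pairwise adjacent, and any tree decomposition puts a clique entirely inside one bag — forcing width ≥ 2. The upper and lower bounds meet at 2, so that is the treewidth.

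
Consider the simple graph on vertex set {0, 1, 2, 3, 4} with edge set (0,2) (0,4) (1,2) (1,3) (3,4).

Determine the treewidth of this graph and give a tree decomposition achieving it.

Treewidth 2.
One such decomposition:
Bags: B1 = {0, 3, 4}  B2 = {0, 2, 3}  B3 = {1, 2, 3}
Tree: B1–B2, B2–B3

The largest bag has 3 vertices, giving width 2; this decomposition certifies tw(G) ≤ 2. For the lower bound, G contains the cycle 3–4–0–2–1–3, so G is not a forest; only forests have treewidth ≤ 1, hence tw(G) ≥ 2. Combining the bounds, tw(G) = 2.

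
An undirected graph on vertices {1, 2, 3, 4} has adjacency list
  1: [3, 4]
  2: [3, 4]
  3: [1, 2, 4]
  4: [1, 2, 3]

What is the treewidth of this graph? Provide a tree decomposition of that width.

The largest bag has 3 vertices, giving width 2; this decomposition certifies tw(G) ≤ 2. Conversely, {1, 3, 4} is a clique of size 3, and the vertices of any clique must share a bag in every tree decomposition; so some bag has ≥ 3 vertices and tw(G) ≥ 2. Combining the bounds, tw(G) = 2.

Treewidth 2.
One such decomposition:
Bags: B1 = {1, 3, 4}  B2 = {2, 3, 4}
Tree: B1–B2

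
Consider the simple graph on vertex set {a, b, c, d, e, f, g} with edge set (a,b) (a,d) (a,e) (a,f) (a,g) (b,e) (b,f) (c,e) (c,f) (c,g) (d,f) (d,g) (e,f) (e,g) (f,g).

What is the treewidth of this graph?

3

A width-3 tree decomposition is:
Bags: B1 = {c, e, f, g}  B2 = {a, e, f, g}  B3 = {a, d, f, g}  B4 = {a, b, e, f}
Tree: B1–B2, B2–B3, B2–B4
Every bag has size at most 4, so the width is 4 − 1 = 3 and tw(G) ≤ 3. For the lower bound, the 4 vertices {a, d, f, g} are pairwise adjacent, and any tree decomposition puts a clique entirely inside one bag — forcing width ≥ 3. Combining the bounds, tw(G) = 3.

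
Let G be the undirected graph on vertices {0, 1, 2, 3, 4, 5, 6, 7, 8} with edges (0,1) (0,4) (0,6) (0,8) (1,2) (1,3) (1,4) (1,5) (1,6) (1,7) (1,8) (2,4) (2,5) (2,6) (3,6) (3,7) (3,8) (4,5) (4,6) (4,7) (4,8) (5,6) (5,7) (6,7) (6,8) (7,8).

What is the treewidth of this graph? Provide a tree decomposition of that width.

Treewidth 4.
One such decomposition:
Bags: B1 = {1, 4, 5, 6, 7}  B2 = {1, 2, 4, 5, 6}  B3 = {1, 4, 6, 7, 8}  B4 = {1, 3, 6, 7, 8}  B5 = {0, 1, 4, 6, 8}
Tree: B1–B2, B1–B3, B3–B4, B3–B5

Each bag holds 5 vertices, so the decomposition has width 4, which upper-bounds the treewidth. For the lower bound, the 5 vertices {1, 3, 6, 7, 8} are pairwise adjacent, and any tree decomposition puts a clique entirely inside one bag — forcing width ≥ 4. Therefore the treewidth is 4.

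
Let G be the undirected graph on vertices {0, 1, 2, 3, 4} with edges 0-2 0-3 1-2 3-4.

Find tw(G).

A width-1 tree decomposition is:
Bags: B1 = {3, 4}  B2 = {0, 3}  B3 = {0, 2}  B4 = {1, 2}
Tree: B1–B2, B2–B3, B3–B4
Every bag has size at most 2, so the width is 2 − 1 = 1 and tw(G) ≤ 1. Since G has at least one edge (e.g. 4–3), it is not an edgeless graph, so tw(G) ≥ 1. Therefore the treewidth is 1.

1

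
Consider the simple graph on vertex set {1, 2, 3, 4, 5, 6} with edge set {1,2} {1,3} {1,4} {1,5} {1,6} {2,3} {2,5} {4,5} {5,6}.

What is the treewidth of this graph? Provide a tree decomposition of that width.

Treewidth 2.
One such decomposition:
Bags: B1 = {1, 2, 5}  B2 = {1, 5, 6}  B3 = {1, 2, 3}  B4 = {1, 4, 5}
Tree: B1–B2, B1–B3, B1–B4

The largest bag has 3 vertices, giving width 2; this decomposition certifies tw(G) ≤ 2. Conversely, {1, 2, 3} is a clique of size 3, and the vertices of any clique must share a bag in every tree decomposition; so some bag has ≥ 3 vertices and tw(G) ≥ 2. Hence tw(G) = 2 exactly.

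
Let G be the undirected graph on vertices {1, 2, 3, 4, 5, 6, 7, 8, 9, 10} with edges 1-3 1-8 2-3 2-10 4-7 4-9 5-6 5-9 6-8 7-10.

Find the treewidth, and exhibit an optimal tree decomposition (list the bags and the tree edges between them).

Every bag has size at most 3, so the width is 3 − 1 = 2 and tw(G) ≤ 2. Since 10–2–3–1–8–6–5–9–4–7–10 is a cycle in G, G is not acyclic. Forests are exactly the graphs of treewidth ≤ 1, so tw(G) ≥ 2. Hence tw(G) = 2 exactly.

Treewidth 2.
One optimal decomposition is:
Bags: B1 = {2, 3, 10}  B2 = {1, 3, 10}  B3 = {1, 8, 10}  B4 = {6, 8, 10}  B5 = {5, 6, 10}  B6 = {5, 9, 10}  B7 = {4, 9, 10}  B8 = {4, 7, 10}
Tree: B1–B2, B2–B3, B3–B4, B4–B5, B5–B6, B6–B7, B7–B8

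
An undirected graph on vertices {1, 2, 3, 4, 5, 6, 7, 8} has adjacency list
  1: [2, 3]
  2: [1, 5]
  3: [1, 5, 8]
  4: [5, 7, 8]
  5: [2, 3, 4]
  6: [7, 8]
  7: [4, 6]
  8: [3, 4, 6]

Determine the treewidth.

2

A width-2 tree decomposition is:
Bags: B1 = {6, 7, 8}  B2 = {4, 7, 8}  B3 = {3, 4, 8}  B4 = {3, 4, 5}  B5 = {1, 3, 5}  B6 = {1, 2, 5}
Tree: B1–B2, B2–B3, B3–B4, B4–B5, B5–B6
The largest bag has 3 vertices, giving width 2; this decomposition certifies tw(G) ≤ 2. Since 6–7–4–8–6 is a cycle in G, G is not acyclic. Forests are exactly the graphs of treewidth ≤ 1, so tw(G) ≥ 2. The upper and lower bounds meet at 2, so that is the treewidth.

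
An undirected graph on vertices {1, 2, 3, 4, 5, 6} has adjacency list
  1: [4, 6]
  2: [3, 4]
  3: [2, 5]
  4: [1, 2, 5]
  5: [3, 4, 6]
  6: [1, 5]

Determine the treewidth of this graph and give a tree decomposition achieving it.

Every bag has size at most 3, so the width is 3 − 1 = 2 and tw(G) ≤ 2. For the lower bound, G contains the cycle 1–6–5–4–1, so G is not a forest; only forests have treewidth ≤ 1, hence tw(G) ≥ 2. Hence tw(G) = 2 exactly.

Treewidth 2.
One optimal decomposition is:
Bags: B1 = {1, 4, 6}  B2 = {4, 5, 6}  B3 = {2, 4, 5}  B4 = {2, 3, 5}
Tree: B1–B2, B2–B3, B3–B4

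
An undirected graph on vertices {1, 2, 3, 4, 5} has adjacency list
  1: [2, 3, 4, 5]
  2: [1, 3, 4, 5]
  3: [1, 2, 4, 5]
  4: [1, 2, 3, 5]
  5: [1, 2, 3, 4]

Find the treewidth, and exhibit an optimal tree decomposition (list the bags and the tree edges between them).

With just one bag of size 5, the width is 5 − 1 = 4, so tw(G) ≤ 4. On the other hand G contains the 5-clique {1, 2, 3, 4, 5}. A clique must lie in a single bag of any decomposition, so no decomposition can have width below 4. Hence tw(G) = 4 exactly.

Treewidth 4.
One such decomposition:
Bags: B1 = {1, 2, 3, 4, 5}
Tree: (single bag)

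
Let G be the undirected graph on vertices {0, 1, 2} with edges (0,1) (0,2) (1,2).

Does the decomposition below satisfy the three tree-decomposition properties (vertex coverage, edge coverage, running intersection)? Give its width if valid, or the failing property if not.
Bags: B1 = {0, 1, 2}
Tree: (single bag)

Checking the three conditions: (i) the bags cover all of {0, 1, 2}; (ii) for each edge, some bag contains both endpoints; (iii) the bags containing any fixed vertex form a subtree. All hold, so the decomposition is valid with width 3 − 1 = 2.

Yes; width 2.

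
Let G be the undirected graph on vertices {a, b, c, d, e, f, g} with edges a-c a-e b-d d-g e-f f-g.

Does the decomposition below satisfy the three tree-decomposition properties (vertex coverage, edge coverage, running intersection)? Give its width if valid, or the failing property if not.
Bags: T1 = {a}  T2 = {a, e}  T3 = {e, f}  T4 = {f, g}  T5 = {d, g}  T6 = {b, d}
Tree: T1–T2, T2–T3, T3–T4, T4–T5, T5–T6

A tree decomposition must satisfy three properties: every vertex lies in some bag; for every edge, both endpoints lie together in some bag; and for every vertex, the bags containing it form a connected subtree. Here vertex c appears in no bag, so the decomposition is invalid.

No — vertex c appears in no bag.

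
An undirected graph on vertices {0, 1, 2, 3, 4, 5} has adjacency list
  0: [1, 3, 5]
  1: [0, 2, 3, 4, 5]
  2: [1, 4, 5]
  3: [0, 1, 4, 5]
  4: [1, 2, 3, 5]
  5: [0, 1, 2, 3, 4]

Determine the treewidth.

3

A width-3 tree decomposition is:
Bags: B1 = {1, 3, 4, 5}  B2 = {0, 1, 3, 5}  B3 = {1, 2, 4, 5}
Tree: B1–B2, B1–B3
The largest bag has 4 vertices, giving width 3; this decomposition certifies tw(G) ≤ 3. Conversely, {1, 2, 4, 5} is a clique of size 4, and the vertices of any clique must share a bag in every tree decomposition; so some bag has ≥ 4 vertices and tw(G) ≥ 3. Combining the bounds, tw(G) = 3.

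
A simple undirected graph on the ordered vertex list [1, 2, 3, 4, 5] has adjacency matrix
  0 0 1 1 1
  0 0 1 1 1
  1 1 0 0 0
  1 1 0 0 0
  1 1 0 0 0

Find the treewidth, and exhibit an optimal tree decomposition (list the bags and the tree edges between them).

The largest bag has 3 vertices, giving width 2; this decomposition certifies tw(G) ≤ 2. For the lower bound, G contains the cycle 1–4–2–5–1, so G is not a forest; only forests have treewidth ≤ 1, hence tw(G) ≥ 2. Combining the bounds, tw(G) = 2.

Treewidth 2.
Bags: B1 = {1, 2, 4}  B2 = {1, 2, 5}  B3 = {1, 2, 3}
Tree: B1–B2, B2–B3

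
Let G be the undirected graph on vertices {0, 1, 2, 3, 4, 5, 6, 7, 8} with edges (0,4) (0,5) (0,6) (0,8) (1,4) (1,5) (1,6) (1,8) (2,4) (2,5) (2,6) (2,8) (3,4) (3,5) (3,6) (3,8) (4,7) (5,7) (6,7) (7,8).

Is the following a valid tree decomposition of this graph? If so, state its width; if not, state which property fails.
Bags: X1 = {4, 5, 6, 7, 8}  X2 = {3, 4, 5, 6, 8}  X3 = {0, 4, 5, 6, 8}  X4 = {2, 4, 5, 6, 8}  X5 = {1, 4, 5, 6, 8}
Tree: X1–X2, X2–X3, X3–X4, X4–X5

Yes; width 4.

Vertex coverage: the bags together contain {0, 1, 2, 3, 4, 5, 6, 7, 8}, the full vertex set. Edge coverage: each edge of G has both endpoints in at least one bag. Running intersection: for every vertex, the bags containing it form a connected subtree. All three properties hold, so this is a valid tree decomposition of width max|bag| − 1 = 4, and hence tw(G) ≤ 4.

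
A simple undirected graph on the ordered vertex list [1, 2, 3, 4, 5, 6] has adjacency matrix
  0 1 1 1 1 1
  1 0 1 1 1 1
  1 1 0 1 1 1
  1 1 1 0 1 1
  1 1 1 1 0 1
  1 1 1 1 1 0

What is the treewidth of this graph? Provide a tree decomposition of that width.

With just one bag of size 6, the width is 6 − 1 = 5, so tw(G) ≤ 5. Conversely, {1, 2, 3, 4, 5, 6} is a clique of size 6, and the vertices of any clique must share a bag in every tree decomposition; so some bag has ≥ 6 vertices and tw(G) ≥ 5. Hence tw(G) = 5 exactly.

Treewidth 5.
One such decomposition:
Bags: B1 = {1, 2, 3, 4, 5, 6}
Tree: (single bag)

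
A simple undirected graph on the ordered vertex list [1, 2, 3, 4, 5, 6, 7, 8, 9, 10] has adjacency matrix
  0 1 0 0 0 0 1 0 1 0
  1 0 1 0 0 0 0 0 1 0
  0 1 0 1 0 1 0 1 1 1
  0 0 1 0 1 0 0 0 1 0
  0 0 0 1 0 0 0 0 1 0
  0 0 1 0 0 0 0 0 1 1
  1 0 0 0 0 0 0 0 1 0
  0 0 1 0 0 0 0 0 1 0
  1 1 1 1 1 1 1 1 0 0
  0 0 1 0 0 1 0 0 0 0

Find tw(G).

A width-2 tree decomposition is:
Bags: B1 = {3, 6, 9}  B2 = {2, 3, 9}  B3 = {3, 4, 9}  B4 = {4, 5, 9}  B5 = {3, 8, 9}  B6 = {3, 6, 10}  B7 = {1, 2, 9}  B8 = {1, 7, 9}
Tree: B1–B2, B1–B3, B3–B4, B1–B5, B1–B6, B2–B7, B7–B8
The largest bag has 3 vertices, giving width 2; this decomposition certifies tw(G) ≤ 2. On the other hand G contains the 3-clique {1, 2, 9}. A clique must lie in a single bag of any decomposition, so no decomposition can have width below 2. Hence tw(G) = 2 exactly.

2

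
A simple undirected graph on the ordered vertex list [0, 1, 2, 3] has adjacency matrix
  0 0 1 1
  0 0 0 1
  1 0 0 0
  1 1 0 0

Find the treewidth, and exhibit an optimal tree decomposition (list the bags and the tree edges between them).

Each bag holds 2 vertices, so the decomposition has width 1, which upper-bounds the treewidth. G has an edge, so its treewidth is at least 1. Hence tw(G) = 1 exactly.

Treewidth 1.
One optimal decomposition is:
Bags: B1 = {1, 3}  B2 = {0, 3}  B3 = {0, 2}
Tree: B1–B2, B2–B3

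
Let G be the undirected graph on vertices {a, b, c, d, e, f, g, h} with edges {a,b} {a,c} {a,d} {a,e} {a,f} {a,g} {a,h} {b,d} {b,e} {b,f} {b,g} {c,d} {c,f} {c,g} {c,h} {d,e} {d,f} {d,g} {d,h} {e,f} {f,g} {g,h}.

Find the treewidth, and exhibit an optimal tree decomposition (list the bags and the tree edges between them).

Treewidth 4.
One such decomposition:
Bags: B1 = {a, c, d, g, h}  B2 = {a, c, d, f, g}  B3 = {a, b, d, f, g}  B4 = {a, b, d, e, f}
Tree: B1–B2, B2–B3, B3–B4

Every bag has size at most 5, so the width is 5 − 1 = 4 and tw(G) ≤ 4. On the other hand G contains the 5-clique {a, c, d, g, h}. A clique must lie in a single bag of any decomposition, so no decomposition can have width below 4. The upper and lower bounds meet at 4, so that is the treewidth.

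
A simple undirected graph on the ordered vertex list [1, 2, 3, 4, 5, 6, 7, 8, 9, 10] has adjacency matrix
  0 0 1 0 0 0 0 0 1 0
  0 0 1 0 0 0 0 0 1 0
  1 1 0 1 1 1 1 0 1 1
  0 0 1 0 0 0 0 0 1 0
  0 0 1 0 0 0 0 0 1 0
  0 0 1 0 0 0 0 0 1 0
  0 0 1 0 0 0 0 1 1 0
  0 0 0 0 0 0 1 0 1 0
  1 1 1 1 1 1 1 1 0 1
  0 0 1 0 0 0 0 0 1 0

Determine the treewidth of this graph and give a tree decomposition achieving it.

Each bag holds 3 vertices, so the decomposition has width 2, which upper-bounds the treewidth. On the other hand G contains the 3-clique {7, 8, 9}. A clique must lie in a single bag of any decomposition, so no decomposition can have width below 2. The upper and lower bounds meet at 2, so that is the treewidth.

Treewidth 2.
One optimal decomposition is:
Bags: B1 = {3, 9, 10}  B2 = {3, 6, 9}  B3 = {1, 3, 9}  B4 = {2, 3, 9}  B5 = {3, 4, 9}  B6 = {3, 5, 9}  B7 = {3, 7, 9}  B8 = {7, 8, 9}
Tree: B1–B2, B1–B3, B2–B4, B4–B5, B4–B6, B3–B7, B7–B8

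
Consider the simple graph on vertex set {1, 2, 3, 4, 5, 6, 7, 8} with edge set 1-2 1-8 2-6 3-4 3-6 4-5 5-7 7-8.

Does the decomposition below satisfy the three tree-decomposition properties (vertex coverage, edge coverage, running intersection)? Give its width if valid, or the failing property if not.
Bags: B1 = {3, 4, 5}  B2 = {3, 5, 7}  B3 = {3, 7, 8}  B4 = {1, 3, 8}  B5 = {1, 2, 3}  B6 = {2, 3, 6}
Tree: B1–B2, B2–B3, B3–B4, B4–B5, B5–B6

Vertex coverage: the bags together contain {1, 2, 3, 4, 5, 6, 7, 8}, the full vertex set. Edge coverage: each edge of G has both endpoints in at least one bag. Running intersection: for every vertex, the bags containing it form a connected subtree. All three properties hold, so this is a valid tree decomposition of width max|bag| − 1 = 2, and hence tw(G) ≤ 2.

Yes; width 2.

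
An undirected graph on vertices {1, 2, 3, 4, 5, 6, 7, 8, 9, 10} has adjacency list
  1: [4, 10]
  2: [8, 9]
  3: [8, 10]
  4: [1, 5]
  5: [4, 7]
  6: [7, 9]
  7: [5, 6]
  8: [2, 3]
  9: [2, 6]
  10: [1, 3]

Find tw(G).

2

A width-2 tree decomposition is:
Bags: B1 = {2, 3, 8}  B2 = {2, 3, 10}  B3 = {1, 2, 10}  B4 = {1, 2, 4}  B5 = {2, 4, 5}  B6 = {2, 5, 7}  B7 = {2, 6, 7}  B8 = {2, 6, 9}
Tree: B1–B2, B2–B3, B3–B4, B4–B5, B5–B6, B6–B7, B7–B8
The largest bag has 3 vertices, giving width 2; this decomposition certifies tw(G) ≤ 2. The edges 2–8–3–10–1–4–5–7–6–9–2 form a cycle, so G is not a tree and its treewidth is at least 2. Combining the bounds, tw(G) = 2.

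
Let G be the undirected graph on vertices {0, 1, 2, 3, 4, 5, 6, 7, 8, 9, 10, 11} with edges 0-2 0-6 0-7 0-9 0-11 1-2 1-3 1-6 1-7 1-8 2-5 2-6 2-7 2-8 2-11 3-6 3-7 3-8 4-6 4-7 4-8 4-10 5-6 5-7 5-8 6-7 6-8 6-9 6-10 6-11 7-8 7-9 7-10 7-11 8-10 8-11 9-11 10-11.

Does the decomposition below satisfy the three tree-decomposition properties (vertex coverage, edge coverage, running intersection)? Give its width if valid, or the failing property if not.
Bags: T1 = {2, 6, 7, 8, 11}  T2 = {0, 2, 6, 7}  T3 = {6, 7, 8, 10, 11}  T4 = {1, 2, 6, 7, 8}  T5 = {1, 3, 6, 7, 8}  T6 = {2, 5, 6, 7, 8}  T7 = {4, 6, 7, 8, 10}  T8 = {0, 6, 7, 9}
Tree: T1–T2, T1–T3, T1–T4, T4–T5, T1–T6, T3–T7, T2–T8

A tree decomposition must satisfy three properties: every vertex lies in some bag; for every edge, both endpoints lie together in some bag; and for every vertex, the bags containing it form a connected subtree. Here edge (11,0) lies in no bag, so the decomposition is invalid.

No — edge (11,0) lies in no bag.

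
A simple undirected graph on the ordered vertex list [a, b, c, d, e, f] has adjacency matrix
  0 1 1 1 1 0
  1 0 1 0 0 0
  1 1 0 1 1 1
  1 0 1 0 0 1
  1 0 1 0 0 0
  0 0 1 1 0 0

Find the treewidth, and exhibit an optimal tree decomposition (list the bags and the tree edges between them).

Treewidth 2.
One optimal decomposition is:
Bags: B1 = {a, c, d}  B2 = {a, c, e}  B3 = {c, d, f}  B4 = {a, b, c}
Tree: B1–B2, B1–B3, B1–B4

Every bag has size at most 3, so the width is 3 − 1 = 2 and tw(G) ≤ 2. For the lower bound, the 3 vertices {a, c, d} are pairwise adjacent, and any tree decomposition puts a clique entirely inside one bag — forcing width ≥ 2. Combining the bounds, tw(G) = 2.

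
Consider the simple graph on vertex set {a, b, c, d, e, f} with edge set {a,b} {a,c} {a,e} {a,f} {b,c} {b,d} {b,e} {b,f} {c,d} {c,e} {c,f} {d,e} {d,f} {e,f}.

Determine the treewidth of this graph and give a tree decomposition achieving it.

Each bag holds 5 vertices, so the decomposition has width 4, which upper-bounds the treewidth. For the lower bound, the 5 vertices {b, c, d, e, f} are pairwise adjacent, and any tree decomposition puts a clique entirely inside one bag — forcing width ≥ 4. The upper and lower bounds meet at 4, so that is the treewidth.

Treewidth 4.
Bags: B1 = {b, c, d, e, f}  B2 = {a, b, c, e, f}
Tree: B1–B2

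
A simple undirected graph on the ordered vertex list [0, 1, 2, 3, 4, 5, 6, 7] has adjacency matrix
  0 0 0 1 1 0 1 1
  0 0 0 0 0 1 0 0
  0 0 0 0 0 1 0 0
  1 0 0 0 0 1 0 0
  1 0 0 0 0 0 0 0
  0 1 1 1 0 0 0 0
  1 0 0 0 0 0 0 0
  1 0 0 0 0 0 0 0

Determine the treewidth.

1

A width-1 tree decomposition is:
Bags: B1 = {3, 5}  B2 = {2, 5}  B3 = {0, 3}  B4 = {1, 5}  B5 = {0, 4}  B6 = {0, 7}  B7 = {0, 6}
Tree: B1–B2, B1–B3, B2–B4, B3–B5, B5–B6, B5–B7
Every bag has size at most 2, so the width is 2 − 1 = 1 and tw(G) ≤ 1. Since G has at least one edge (e.g. 5–3), it is not an edgeless graph, so tw(G) ≥ 1. Therefore the treewidth is 1.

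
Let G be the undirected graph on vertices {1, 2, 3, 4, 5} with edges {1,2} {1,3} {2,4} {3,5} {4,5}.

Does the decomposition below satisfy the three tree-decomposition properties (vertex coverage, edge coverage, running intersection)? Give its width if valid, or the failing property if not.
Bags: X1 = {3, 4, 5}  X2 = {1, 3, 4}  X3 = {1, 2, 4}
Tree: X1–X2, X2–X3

Every vertex of G appears in some bag (union = {1, 2, 3, 4, 5}); every edge is covered by a bag; and for each vertex v the set of bags containing v is connected in the bag tree. The decomposition is therefore valid. The largest bag has 3 vertices, so the width is 2.

Yes; width 2.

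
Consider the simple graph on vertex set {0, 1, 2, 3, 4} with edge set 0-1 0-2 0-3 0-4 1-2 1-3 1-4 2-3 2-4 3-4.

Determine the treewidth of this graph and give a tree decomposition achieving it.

Treewidth 4.
Bags: B1 = {0, 1, 2, 3, 4}
Tree: (single bag)

A single bag containing all 5 vertices is trivially a valid decomposition of width 4. Conversely, {0, 1, 2, 3, 4} is a clique of size 5, and the vertices of any clique must share a bag in every tree decomposition; so some bag has ≥ 5 vertices and tw(G) ≥ 4. Combining the bounds, tw(G) = 4.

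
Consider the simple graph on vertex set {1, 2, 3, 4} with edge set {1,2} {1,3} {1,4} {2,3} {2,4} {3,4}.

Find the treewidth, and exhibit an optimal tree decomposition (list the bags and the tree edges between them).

Treewidth 3.
One optimal decomposition is:
Bags: B1 = {1, 2, 3, 4}
Tree: (single bag)

A single bag containing all 4 vertices is trivially a valid decomposition of width 3. Conversely, {1, 2, 3, 4} is a clique of size 4, and the vertices of any clique must share a bag in every tree decomposition; so some bag has ≥ 4 vertices and tw(G) ≥ 3. Combining the bounds, tw(G) = 3.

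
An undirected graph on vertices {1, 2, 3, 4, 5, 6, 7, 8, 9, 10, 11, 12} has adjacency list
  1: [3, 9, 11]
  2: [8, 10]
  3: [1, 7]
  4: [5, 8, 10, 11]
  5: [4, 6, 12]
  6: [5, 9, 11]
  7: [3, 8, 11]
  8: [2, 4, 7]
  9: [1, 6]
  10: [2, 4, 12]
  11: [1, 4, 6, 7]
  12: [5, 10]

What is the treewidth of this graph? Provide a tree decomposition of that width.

Treewidth 3.
One optimal decomposition is:
Bags: B1 = {1, 3, 7, 9}  B2 = {1, 7, 9, 11}  B3 = {6, 7, 9, 11}  B4 = {6, 7, 8, 11}  B5 = {4, 6, 8, 11}  B6 = {4, 5, 6, 8}  B7 = {2, 4, 5, 8}  B8 = {2, 4, 5, 10}  B9 = {2, 5, 10, 12}
Tree: B1–B2, B2–B3, B3–B4, B4–B5, B5–B6, B6–B7, B7–B8, B8–B9

Each bag holds 4 vertices, so the decomposition has width 3, which upper-bounds the treewidth. For the lower bound: the 4 vertex sets {1,3,9}, {7}, {11}, {4,5,6,8} are disjoint, each induces a connected subgraph, and every pair is joined by at least one edge of G. Contracting each set to a single vertex therefore yields K_{4} as a minor, and since treewidth is minor-monotone, tw(G) ≥ tw(K_{4}) = 3. The upper and lower bounds meet at 3, so that is the treewidth.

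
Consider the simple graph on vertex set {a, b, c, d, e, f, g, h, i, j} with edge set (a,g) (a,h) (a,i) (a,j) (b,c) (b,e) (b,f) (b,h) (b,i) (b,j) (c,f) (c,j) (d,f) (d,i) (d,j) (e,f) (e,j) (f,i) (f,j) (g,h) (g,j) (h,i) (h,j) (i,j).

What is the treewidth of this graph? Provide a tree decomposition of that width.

Treewidth 3.
One optimal decomposition is:
Bags: B1 = {b, f, i, j}  B2 = {d, f, i, j}  B3 = {b, h, i, j}  B4 = {b, e, f, j}  B5 = {b, c, f, j}  B6 = {a, h, i, j}  B7 = {a, g, h, j}
Tree: B1–B2, B1–B3, B1–B4, B1–B5, B3–B6, B6–B7

The largest bag has 4 vertices, giving width 3; this decomposition certifies tw(G) ≤ 3. For the lower bound, the 4 vertices {a, g, h, j} are pairwise adjacent, and any tree decomposition puts a clique entirely inside one bag — forcing width ≥ 3. Combining the bounds, tw(G) = 3.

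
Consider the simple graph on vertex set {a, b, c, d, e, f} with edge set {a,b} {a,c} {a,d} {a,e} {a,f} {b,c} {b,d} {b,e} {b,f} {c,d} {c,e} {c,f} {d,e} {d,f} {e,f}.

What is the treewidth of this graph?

A width-5 tree decomposition is:
Bags: B1 = {a, b, c, d, e, f}
Tree: (single bag)
A single bag containing all 6 vertices is trivially a valid decomposition of width 5. Conversely, {a, b, c, d, e, f} is a clique of size 6, and the vertices of any clique must share a bag in every tree decomposition; so some bag has ≥ 6 vertices and tw(G) ≥ 5. The upper and lower bounds meet at 5, so that is the treewidth.

5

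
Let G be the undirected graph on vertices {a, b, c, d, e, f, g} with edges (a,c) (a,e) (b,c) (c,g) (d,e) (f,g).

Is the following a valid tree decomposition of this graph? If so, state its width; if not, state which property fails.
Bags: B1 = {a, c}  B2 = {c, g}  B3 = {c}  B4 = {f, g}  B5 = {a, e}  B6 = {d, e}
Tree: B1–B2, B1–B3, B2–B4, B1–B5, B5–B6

No — vertex b appears in no bag.

A tree decomposition must satisfy three properties: every vertex lies in some bag; for every edge, both endpoints lie together in some bag; and for every vertex, the bags containing it form a connected subtree. Here vertex b appears in no bag, so the decomposition is invalid.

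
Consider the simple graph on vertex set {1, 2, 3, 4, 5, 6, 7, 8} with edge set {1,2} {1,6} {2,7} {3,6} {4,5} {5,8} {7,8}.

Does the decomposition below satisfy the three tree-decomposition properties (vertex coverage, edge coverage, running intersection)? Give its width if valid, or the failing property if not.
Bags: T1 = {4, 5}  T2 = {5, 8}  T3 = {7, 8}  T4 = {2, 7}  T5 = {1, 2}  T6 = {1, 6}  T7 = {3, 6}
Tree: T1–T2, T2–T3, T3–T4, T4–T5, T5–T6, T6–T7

Yes; width 1.

Checking the three conditions: (i) the bags cover all of {1, 2, 3, 4, 5, 6, 7, 8}; (ii) for each edge, some bag contains both endpoints; (iii) the bags containing any fixed vertex form a subtree. All hold, so the decomposition is valid with width 2 − 1 = 1.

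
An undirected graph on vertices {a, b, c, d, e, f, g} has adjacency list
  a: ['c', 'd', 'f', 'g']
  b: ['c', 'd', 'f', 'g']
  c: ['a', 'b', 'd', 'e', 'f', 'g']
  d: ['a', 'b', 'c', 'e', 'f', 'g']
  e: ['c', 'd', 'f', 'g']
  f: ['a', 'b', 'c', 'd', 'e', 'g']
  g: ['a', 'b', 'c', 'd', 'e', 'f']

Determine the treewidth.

4

A width-4 tree decomposition is:
Bags: B1 = {a, c, d, f, g}  B2 = {c, d, e, f, g}  B3 = {b, c, d, f, g}
Tree: B1–B2, B2–B3
Each bag holds 5 vertices, so the decomposition has width 4, which upper-bounds the treewidth. For the lower bound, the 5 vertices {c, d, e, f, g} are pairwise adjacent, and any tree decomposition puts a clique entirely inside one bag — forcing width ≥ 4. Hence tw(G) = 4 exactly.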